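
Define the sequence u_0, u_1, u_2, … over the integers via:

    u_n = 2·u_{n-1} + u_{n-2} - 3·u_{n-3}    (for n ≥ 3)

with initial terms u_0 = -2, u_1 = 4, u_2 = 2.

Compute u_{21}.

-92818

u_3 = 2·2 + 1·4 + -3·-2 = 14
u_4 = 2·14 + 1·2 + -3·4 = 18
u_5 = 2·18 + 1·14 + -3·2 = 44
u_6 = 2·44 + 1·18 + -3·14 = 64
u_7 = 2·64 + 1·44 + -3·18 = 118
u_8 = 2·118 + 1·64 + -3·44 = 168
u_9 = 2·168 + 1·118 + -3·64 = 262
u_10 = 2·262 + 1·168 + -3·118 = 338
u_11 = 2·338 + 1·262 + -3·168 = 434
u_12 = 2·434 + 1·338 + -3·262 = 420
u_13 = 2·420 + 1·434 + -3·338 = 260
u_14 = 2·260 + 1·420 + -3·434 = -362
u_15 = 2·-362 + 1·260 + -3·420 = -1724
u_16 = 2·-1724 + 1·-362 + -3·260 = -4590
u_17 = 2·-4590 + 1·-1724 + -3·-362 = -9818
u_18 = 2·-9818 + 1·-4590 + -3·-1724 = -19054
u_19 = 2·-19054 + 1·-9818 + -3·-4590 = -34156
u_20 = 2·-34156 + 1·-19054 + -3·-9818 = -57912
u_21 = 2·-57912 + 1·-34156 + -3·-19054 = -92818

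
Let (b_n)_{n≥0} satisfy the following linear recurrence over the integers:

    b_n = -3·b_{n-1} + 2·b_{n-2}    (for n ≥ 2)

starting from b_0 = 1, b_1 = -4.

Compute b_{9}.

b_2 = -3·-4 + 2·1 = 14
b_3 = -3·14 + 2·-4 = -50
b_4 = -3·-50 + 2·14 = 178
b_5 = -3·178 + 2·-50 = -634
b_6 = -3·-634 + 2·178 = 2258
b_7 = -3·2258 + 2·-634 = -8042
b_8 = -3·-8042 + 2·2258 = 28642
b_9 = -3·28642 + 2·-8042 = -102010

-102010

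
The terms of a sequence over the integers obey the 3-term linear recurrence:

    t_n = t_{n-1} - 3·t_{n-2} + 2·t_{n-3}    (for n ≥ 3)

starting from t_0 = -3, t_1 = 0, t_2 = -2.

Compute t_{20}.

-42118

t_3 = 1·-2 + -3·0 + 2·-3 = -8
t_4 = 1·-8 + -3·-2 + 2·0 = -2
t_5 = 1·-2 + -3·-8 + 2·-2 = 18
t_6 = 1·18 + -3·-2 + 2·-8 = 8
t_7 = 1·8 + -3·18 + 2·-2 = -50
t_8 = 1·-50 + -3·8 + 2·18 = -38
t_9 = 1·-38 + -3·-50 + 2·8 = 128
t_10 = 1·128 + -3·-38 + 2·-50 = 142
t_11 = 1·142 + -3·128 + 2·-38 = -318
t_12 = 1·-318 + -3·142 + 2·128 = -488
t_13 = 1·-488 + -3·-318 + 2·142 = 750
t_14 = 1·750 + -3·-488 + 2·-318 = 1578
t_15 = 1·1578 + -3·750 + 2·-488 = -1648
t_16 = 1·-1648 + -3·1578 + 2·750 = -4882
t_17 = 1·-4882 + -3·-1648 + 2·1578 = 3218
t_18 = 1·3218 + -3·-4882 + 2·-1648 = 14568
t_19 = 1·14568 + -3·3218 + 2·-4882 = -4850
t_20 = 1·-4850 + -3·14568 + 2·3218 = -42118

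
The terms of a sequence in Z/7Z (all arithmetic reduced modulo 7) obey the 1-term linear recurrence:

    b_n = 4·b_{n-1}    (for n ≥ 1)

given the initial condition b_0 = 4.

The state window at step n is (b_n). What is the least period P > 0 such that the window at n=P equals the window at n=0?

3

n=0: window = (4)
n=1: window = (2)
n=2: window = (1)
n=3: window = (4)
window at n=3 equals window at n=0 → period = 3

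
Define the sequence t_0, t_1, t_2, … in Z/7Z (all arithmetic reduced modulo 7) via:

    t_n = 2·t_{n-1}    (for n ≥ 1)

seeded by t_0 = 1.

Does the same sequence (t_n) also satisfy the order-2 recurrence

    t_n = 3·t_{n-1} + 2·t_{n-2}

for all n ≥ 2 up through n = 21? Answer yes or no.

no

Terms t_0..t_21: 1, 2, 4, 1, 2, 4, 1, 2, 4, 1, 2, 4, 1, 2, 4, 1, 2, 4, 1, 2, 4, 1
n=2: candidate gives 1, actual t_2 = 4 ✗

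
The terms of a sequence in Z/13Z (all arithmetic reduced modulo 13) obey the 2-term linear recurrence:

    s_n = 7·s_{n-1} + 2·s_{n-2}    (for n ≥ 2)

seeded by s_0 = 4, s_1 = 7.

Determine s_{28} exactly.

3

s_2 = 7·7 + 2·4 = 5
s_3 = 7·5 + 2·7 = 10
s_4 = 7·10 + 2·5 = 2
s_5 = 7·2 + 2·10 = 8
s_6 = 7·8 + 2·2 = 8
s_7 = 7·8 + 2·8 = 7
s_8 = 7·7 + 2·8 = 0
s_9 = 7·0 + 2·7 = 1
s_10 = 7·1 + 2·0 = 7
s_11 = 7·7 + 2·1 = 12
s_12 = 7·12 + 2·7 = 7
s_13 = 7·7 + 2·12 = 8
s_14 = 7·8 + 2·7 = 5
s_15 = 7·5 + 2·8 = 12
s_16 = 7·12 + 2·5 = 3
s_17 = 7·3 + 2·12 = 6
s_18 = 7·6 + 2·3 = 9
s_19 = 7·9 + 2·6 = 10
s_20 = 7·10 + 2·9 = 10
s_21 = 7·10 + 2·10 = 12
s_22 = 7·12 + 2·10 = 0
s_23 = 7·0 + 2·12 = 11
s_24 = 7·11 + 2·0 = 12
s_25 = 7·12 + 2·11 = 2
s_26 = 7·2 + 2·12 = 12
s_27 = 7·12 + 2·2 = 10
s_28 = 7·10 + 2·12 = 3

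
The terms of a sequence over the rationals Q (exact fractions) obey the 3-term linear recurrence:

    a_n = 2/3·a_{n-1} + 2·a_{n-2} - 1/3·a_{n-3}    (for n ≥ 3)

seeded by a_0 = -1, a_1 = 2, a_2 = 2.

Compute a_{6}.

1831/81

a_3 = 2/3·2 + 2·2 + -1/3·-1 = 17/3
a_4 = 2/3·17/3 + 2·2 + -1/3·2 = 64/9
a_5 = 2/3·64/9 + 2·17/3 + -1/3·2 = 416/27
a_6 = 2/3·416/27 + 2·64/9 + -1/3·17/3 = 1831/81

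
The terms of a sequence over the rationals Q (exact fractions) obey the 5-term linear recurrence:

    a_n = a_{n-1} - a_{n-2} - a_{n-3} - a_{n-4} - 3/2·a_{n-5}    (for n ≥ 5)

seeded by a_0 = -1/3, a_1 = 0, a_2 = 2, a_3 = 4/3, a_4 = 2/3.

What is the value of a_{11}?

130/3

a_5 = 1·2/3 + -1·4/3 + -1·2 + -1·0 + -3/2·-1/3 = -13/6
a_6 = 1·-13/6 + -1·2/3 + -1·4/3 + -1·2 + -3/2·0 = -37/6
a_7 = 1·-37/6 + -1·-13/6 + -1·2/3 + -1·4/3 + -3/2·2 = -9
a_8 = 1·-9 + -1·-37/6 + -1·-13/6 + -1·2/3 + -3/2·4/3 = -10/3
a_9 = 1·-10/3 + -1·-9 + -1·-37/6 + -1·-13/6 + -3/2·2/3 = 13
a_10 = 1·13 + -1·-10/3 + -1·-9 + -1·-37/6 + -3/2·-13/6 = 139/4
a_11 = 1·139/4 + -1·13 + -1·-10/3 + -1·-9 + -3/2·-37/6 = 130/3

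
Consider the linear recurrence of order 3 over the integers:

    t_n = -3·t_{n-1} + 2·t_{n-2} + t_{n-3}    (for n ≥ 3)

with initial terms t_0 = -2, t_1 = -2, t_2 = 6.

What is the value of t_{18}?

t_3 = -3·6 + 2·-2 + 1·-2 = -24
t_4 = -3·-24 + 2·6 + 1·-2 = 82
t_5 = -3·82 + 2·-24 + 1·6 = -288
t_6 = -3·-288 + 2·82 + 1·-24 = 1004
t_7 = -3·1004 + 2·-288 + 1·82 = -3506
t_8 = -3·-3506 + 2·1004 + 1·-288 = 12238
t_9 = -3·12238 + 2·-3506 + 1·1004 = -42722
t_10 = -3·-42722 + 2·12238 + 1·-3506 = 149136
t_11 = -3·149136 + 2·-42722 + 1·12238 = -520614
t_12 = -3·-520614 + 2·149136 + 1·-42722 = 1817392
t_13 = -3·1817392 + 2·-520614 + 1·149136 = -6344268
t_14 = -3·-6344268 + 2·1817392 + 1·-520614 = 22146974
t_15 = -3·22146974 + 2·-6344268 + 1·1817392 = -77312066
t_16 = -3·-77312066 + 2·22146974 + 1·-6344268 = 269885878
t_17 = -3·269885878 + 2·-77312066 + 1·22146974 = -942134792
t_18 = -3·-942134792 + 2·269885878 + 1·-77312066 = 3288864066

3288864066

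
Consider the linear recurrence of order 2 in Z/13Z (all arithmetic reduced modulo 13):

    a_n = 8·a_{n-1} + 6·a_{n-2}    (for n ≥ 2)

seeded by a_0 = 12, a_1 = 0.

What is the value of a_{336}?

a_2 = 8·0 + 6·12 = 7
a_3 = 8·7 + 6·0 = 4
a_4 = 8·4 + 6·7 = 9
a_5 = 8·9 + 6·4 = 5
a_6 = 8·5 + 6·9 = 3
a_7 = 8·3 + 6·5 = 2
a_8 = 8·2 + 6·3 = 8
a_9 = 8·8 + 6·2 = 11
a_10 = 8·11 + 6·8 = 6
a_11 = 8·6 + 6·11 = 10
a_12 = 8·10 + 6·6 = 12
a_13 = 8·12 + 6·10 = 0
(a_12, a_13) = (12, 0) = (a_0, a_1), so the sequence has period 12.
336 ≡ 0 (mod 12), hence a_336 = a_0 = 12.

12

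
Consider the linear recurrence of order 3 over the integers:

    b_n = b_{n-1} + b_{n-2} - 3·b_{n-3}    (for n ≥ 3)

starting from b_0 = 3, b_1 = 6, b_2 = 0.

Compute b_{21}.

6600

b_3 = 1·0 + 1·6 + -3·3 = -3
b_4 = 1·-3 + 1·0 + -3·6 = -21
b_5 = 1·-21 + 1·-3 + -3·0 = -24
b_6 = 1·-24 + 1·-21 + -3·-3 = -36
b_7 = 1·-36 + 1·-24 + -3·-21 = 3
b_8 = 1·3 + 1·-36 + -3·-24 = 39
b_9 = 1·39 + 1·3 + -3·-36 = 150
b_10 = 1·150 + 1·39 + -3·3 = 180
b_11 = 1·180 + 1·150 + -3·39 = 213
b_12 = 1·213 + 1·180 + -3·150 = -57
b_13 = 1·-57 + 1·213 + -3·180 = -384
b_14 = 1·-384 + 1·-57 + -3·213 = -1080
b_15 = 1·-1080 + 1·-384 + -3·-57 = -1293
b_16 = 1·-1293 + 1·-1080 + -3·-384 = -1221
b_17 = 1·-1221 + 1·-1293 + -3·-1080 = 726
b_18 = 1·726 + 1·-1221 + -3·-1293 = 3384
b_19 = 1·3384 + 1·726 + -3·-1221 = 7773
b_20 = 1·7773 + 1·3384 + -3·726 = 8979
b_21 = 1·8979 + 1·7773 + -3·3384 = 6600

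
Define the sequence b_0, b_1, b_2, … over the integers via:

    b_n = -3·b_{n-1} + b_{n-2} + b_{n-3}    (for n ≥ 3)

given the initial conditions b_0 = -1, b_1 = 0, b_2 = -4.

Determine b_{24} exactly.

-509634807021

b_3 = -3·-4 + 1·0 + 1·-1 = 11
b_4 = -3·11 + 1·-4 + 1·0 = -37
b_5 = -3·-37 + 1·11 + 1·-4 = 118
b_6 = -3·118 + 1·-37 + 1·11 = -380
b_7 = -3·-380 + 1·118 + 1·-37 = 1221
b_8 = -3·1221 + 1·-380 + 1·118 = -3925
b_9 = -3·-3925 + 1·1221 + 1·-380 = 12616
b_10 = -3·12616 + 1·-3925 + 1·1221 = -40552
b_11 = -3·-40552 + 1·12616 + 1·-3925 = 130347
b_12 = -3·130347 + 1·-40552 + 1·12616 = -418977
b_13 = -3·-418977 + 1·130347 + 1·-40552 = 1346726
b_14 = -3·1346726 + 1·-418977 + 1·130347 = -4328808
b_15 = -3·-4328808 + 1·1346726 + 1·-418977 = 13914173
b_16 = -3·13914173 + 1·-4328808 + 1·1346726 = -44724601
b_17 = -3·-44724601 + 1·13914173 + 1·-4328808 = 143759168
b_18 = -3·143759168 + 1·-44724601 + 1·13914173 = -462087932
b_19 = -3·-462087932 + 1·143759168 + 1·-44724601 = 1485298363
b_20 = -3·1485298363 + 1·-462087932 + 1·143759168 = -4774223853
b_21 = -3·-4774223853 + 1·1485298363 + 1·-462087932 = 15345881990
b_22 = -3·15345881990 + 1·-4774223853 + 1·1485298363 = -49326571460
b_23 = -3·-49326571460 + 1·15345881990 + 1·-4774223853 = 158551372517
b_24 = -3·158551372517 + 1·-49326571460 + 1·15345881990 = -509634807021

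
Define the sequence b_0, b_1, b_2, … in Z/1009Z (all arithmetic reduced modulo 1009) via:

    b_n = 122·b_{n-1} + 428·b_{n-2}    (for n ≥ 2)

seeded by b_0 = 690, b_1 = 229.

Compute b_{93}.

350

b_2 = 122·229 + 428·690 = 378
b_3 = 122·378 + 428·229 = 850
b_4 = 122·850 + 428·378 = 117
b_5 = 122·117 + 428·850 = 708
b_6 = 122·708 + 428·117 = 237
b_7 = 122·237 + 428·708 = 986
b_8 = 122·986 + 428·237 = 757
b_9 = 122·757 + 428·986 = 781
b_10 = 122·781 + 428·757 = 543
b_11 = 122·543 + 428·781 = 950
b_12 = 122·950 + 428·543 = 199
b_13 = 122·199 + 428·950 = 35
b_14 = 122·35 + 428·199 = 650
b_15 = 122·650 + 428·35 = 443
b_16 = 122·443 + 428·650 = 285
b_17 = 122·285 + 428·443 = 376
b_18 = 122·376 + 428·285 = 358
b_19 = 122·358 + 428·376 = 786
b_20 = 122·786 + 428·358 = 902
b_21 = 122·902 + 428·786 = 474
b_22 = 122·474 + 428·902 = 933
b_23 = 122·933 + 428·474 = 881
b_24 = 122·881 + 428·933 = 288
b_25 = 122·288 + 428·881 = 532
b_26 = 122·532 + 428·288 = 494
b_27 = 122·494 + 428·532 = 399
b_28 = 122·399 + 428·494 = 797
b_29 = 122·797 + 428·399 = 621
b_30 = 122·621 + 428·797 = 161
b_31 = 122·161 + 428·621 = 892
b_32 = 122·892 + 428·161 = 148
b_33 = 122·148 + 428·892 = 268
b_34 = 122·268 + 428·148 = 185
b_35 = 122·185 + 428·268 = 50
b_36 = 122·50 + 428·185 = 524
b_37 = 122·524 + 428·50 = 572
b_38 = 122·572 + 428·524 = 437
b_39 = 122·437 + 428·572 = 475
b_40 = 122·475 + 428·437 = 808
b_41 = 122·808 + 428·475 = 185
b_42 = 122·185 + 428·808 = 109
b_43 = 122·109 + 428·185 = 659
b_44 = 122·659 + 428·109 = 925
b_45 = 122·925 + 428·659 = 383
b_46 = 122·383 + 428·925 = 684
b_47 = 122·684 + 428·383 = 167
b_48 = 122·167 + 428·684 = 336
b_49 = 122·336 + 428·167 = 469
b_50 = 122·469 + 428·336 = 235
b_51 = 122·235 + 428·469 = 359
b_52 = 122·359 + 428·235 = 91
b_53 = 122·91 + 428·359 = 287
b_54 = 122·287 + 428·91 = 305
b_55 = 122·305 + 428·287 = 624
b_56 = 122·624 + 428·305 = 832
b_57 = 122·832 + 428·624 = 291
b_58 = 122·291 + 428·832 = 106
b_59 = 122·106 + 428·291 = 256
b_60 = 122·256 + 428·106 = 925
b_61 = 122·925 + 428·256 = 438
b_62 = 122·438 + 428·925 = 331
b_63 = 122·331 + 428·438 = 821
b_64 = 122·821 + 428·331 = 679
b_65 = 122·679 + 428·821 = 356
b_66 = 122·356 + 428·679 = 65
b_67 = 122·65 + 428·356 = 876
b_68 = 122·876 + 428·65 = 495
b_69 = 122·495 + 428·876 = 439
b_70 = 122·439 + 428·495 = 51
b_71 = 122·51 + 428·439 = 386
b_72 = 122·386 + 428·51 = 308
b_73 = 122·308 + 428·386 = 984
b_74 = 122·984 + 428·308 = 631
b_75 = 122·631 + 428·984 = 697
b_76 = 122·697 + 428·631 = 943
b_77 = 122·943 + 428·697 = 681
b_78 = 122·681 + 428·943 = 348
b_79 = 122·348 + 428·681 = 954
b_80 = 122·954 + 428·348 = 974
b_81 = 122·974 + 428·954 = 442
b_82 = 122·442 + 428·974 = 602
b_83 = 122·602 + 428·442 = 280
b_84 = 122·280 + 428·602 = 215
b_85 = 122·215 + 428·280 = 774
b_86 = 122·774 + 428·215 = 792
b_87 = 122·792 + 428·774 = 80
b_88 = 122·80 + 428·792 = 631
b_89 = 122·631 + 428·80 = 232
b_90 = 122·232 + 428·631 = 717
b_91 = 122·717 + 428·232 = 105
b_92 = 122·105 + 428·717 = 842
b_93 = 122·842 + 428·105 = 350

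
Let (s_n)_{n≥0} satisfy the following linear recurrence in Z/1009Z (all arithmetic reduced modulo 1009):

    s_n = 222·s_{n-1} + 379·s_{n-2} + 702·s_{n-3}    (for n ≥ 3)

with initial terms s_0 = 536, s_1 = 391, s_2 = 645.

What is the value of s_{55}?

55

s_3 = 222·645 + 379·391 + 702·536 = 702
s_4 = 222·702 + 379·645 + 702·391 = 769
s_5 = 222·769 + 379·702 + 702·645 = 637
s_6 = 222·637 + 379·769 + 702·702 = 416
s_7 = 222·416 + 379·637 + 702·769 = 828
s_8 = 222·828 + 379·416 + 702·637 = 625
s_9 = 222·625 + 379·828 + 702·416 = 961
s_10 = 222·961 + 379·625 + 702·828 = 275
s_11 = 222·275 + 379·961 + 702·625 = 315
s_12 = 222·315 + 379·275 + 702·961 = 208
s_13 = 222·208 + 379·315 + 702·275 = 416
s_14 = 222·416 + 379·208 + 702·315 = 822
s_15 = 222·822 + 379·416 + 702·208 = 835
s_16 = 222·835 + 379·822 + 702·416 = 911
s_17 = 222·911 + 379·835 + 702·822 = 986
s_18 = 222·986 + 379·911 + 702·835 = 71
s_19 = 222·71 + 379·986 + 702·911 = 807
s_20 = 222·807 + 379·71 + 702·986 = 225
s_21 = 222·225 + 379·807 + 702·71 = 27
s_22 = 222·27 + 379·225 + 702·807 = 924
s_23 = 222·924 + 379·27 + 702·225 = 990
s_24 = 222·990 + 379·924 + 702·27 = 683
s_25 = 222·683 + 379·990 + 702·924 = 1008
s_26 = 222·1008 + 379·683 + 702·990 = 110
s_27 = 222·110 + 379·1008 + 702·683 = 16
s_28 = 222·16 + 379·110 + 702·1008 = 144
s_29 = 222·144 + 379·16 + 702·110 = 226
s_30 = 222·226 + 379·144 + 702·16 = 954
s_31 = 222·954 + 379·226 + 702·144 = 984
s_32 = 222·984 + 379·954 + 702·226 = 78
s_33 = 222·78 + 379·984 + 702·954 = 510
s_34 = 222·510 + 379·78 + 702·984 = 116
s_35 = 222·116 + 379·510 + 702·78 = 359
s_36 = 222·359 + 379·116 + 702·510 = 389
s_37 = 222·389 + 379·359 + 702·116 = 142
s_38 = 222·142 + 379·389 + 702·359 = 130
s_39 = 222·130 + 379·142 + 702·389 = 588
s_40 = 222·588 + 379·130 + 702·142 = 1006
s_41 = 222·1006 + 379·588 + 702·130 = 656
s_42 = 222·656 + 379·1006 + 702·588 = 303
s_43 = 222·303 + 379·656 + 702·1006 = 994
s_44 = 222·994 + 379·303 + 702·656 = 925
s_45 = 222·925 + 379·994 + 702·303 = 699
s_46 = 222·699 + 379·925 + 702·994 = 813
s_47 = 222·813 + 379·699 + 702·925 = 1001
s_48 = 222·1001 + 379·813 + 702·699 = 948
s_49 = 222·948 + 379·1001 + 702·813 = 211
s_50 = 222·211 + 379·948 + 702·1001 = 954
s_51 = 222·954 + 379·211 + 702·948 = 721
s_52 = 222·721 + 379·954 + 702·211 = 783
s_53 = 222·783 + 379·721 + 702·954 = 839
s_54 = 222·839 + 379·783 + 702·721 = 337
s_55 = 222·337 + 379·839 + 702·783 = 55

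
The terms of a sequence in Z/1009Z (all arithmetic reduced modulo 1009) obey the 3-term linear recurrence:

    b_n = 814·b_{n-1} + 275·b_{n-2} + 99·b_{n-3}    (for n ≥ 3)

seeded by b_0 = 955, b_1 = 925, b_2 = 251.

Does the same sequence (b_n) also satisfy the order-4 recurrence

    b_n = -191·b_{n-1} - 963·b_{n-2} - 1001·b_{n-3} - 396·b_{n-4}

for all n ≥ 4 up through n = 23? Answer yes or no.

yes

Terms b_0..b_23: 955, 925, 251, 302, 810, 399, 286, 957, 148, 289, 386, 695, 245, 953, 795, 135, 91, 212, 77, 835, 418, 352, 832, 158
n=4: candidate gives 810, actual b_4 = 810 ✓
n=5: candidate gives 399, actual b_5 = 399 ✓
n=6: candidate gives 286, actual b_6 = 286 ✓
n=7: candidate gives 957, actual b_7 = 957 ✓
n=8: candidate gives 148, actual b_8 = 148 ✓
n=9: candidate gives 289, actual b_9 = 289 ✓
n=10: candidate gives 386, actual b_10 = 386 ✓
n=11: candidate gives 695, actual b_11 = 695 ✓
n=12: candidate gives 245, actual b_12 = 245 ✓
n=13: candidate gives 953, actual b_13 = 953 ✓
n=14: candidate gives 795, actual b_14 = 795 ✓
n=15: candidate gives 135, actual b_15 = 135 ✓
n=16: candidate gives 91, actual b_16 = 91 ✓
n=17: candidate gives 212, actual b_17 = 212 ✓
n=18: candidate gives 77, actual b_18 = 77 ✓
n=19: candidate gives 835, actual b_19 = 835 ✓
n=20: candidate gives 418, actual b_20 = 418 ✓
n=21: candidate gives 352, actual b_21 = 352 ✓
n=22: candidate gives 832, actual b_22 = 832 ✓
n=23: candidate gives 158, actual b_23 = 158 ✓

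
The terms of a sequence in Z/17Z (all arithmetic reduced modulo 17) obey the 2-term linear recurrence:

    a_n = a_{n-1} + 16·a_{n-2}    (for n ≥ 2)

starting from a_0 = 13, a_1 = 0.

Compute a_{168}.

13

a_2 = 1·0 + 16·13 = 4
a_3 = 1·4 + 16·0 = 4
a_4 = 1·4 + 16·4 = 0
a_5 = 1·0 + 16·4 = 13
a_6 = 1·13 + 16·0 = 13
a_7 = 1·13 + 16·13 = 0
(a_6, a_7) = (13, 0) = (a_0, a_1), so the sequence has period 6.
168 ≡ 0 (mod 6), hence a_168 = a_0 = 13.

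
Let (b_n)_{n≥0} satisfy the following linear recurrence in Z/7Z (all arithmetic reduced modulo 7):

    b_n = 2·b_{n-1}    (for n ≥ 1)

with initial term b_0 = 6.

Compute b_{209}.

3

b_1 = 2·6 = 5
b_2 = 2·5 = 3
b_3 = 2·3 = 6
(b_3) = (6) = (b_0), so the sequence has period 3.
209 ≡ 2 (mod 3), hence b_209 = b_2 = 3.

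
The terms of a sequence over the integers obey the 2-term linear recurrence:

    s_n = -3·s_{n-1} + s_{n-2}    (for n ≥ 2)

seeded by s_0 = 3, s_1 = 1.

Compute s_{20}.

-606529080

s_2 = -3·1 + 1·3 = 0
s_3 = -3·0 + 1·1 = 1
s_4 = -3·1 + 1·0 = -3
s_5 = -3·-3 + 1·1 = 10
s_6 = -3·10 + 1·-3 = -33
s_7 = -3·-33 + 1·10 = 109
s_8 = -3·109 + 1·-33 = -360
s_9 = -3·-360 + 1·109 = 1189
s_10 = -3·1189 + 1·-360 = -3927
s_11 = -3·-3927 + 1·1189 = 12970
s_12 = -3·12970 + 1·-3927 = -42837
s_13 = -3·-42837 + 1·12970 = 141481
s_14 = -3·141481 + 1·-42837 = -467280
s_15 = -3·-467280 + 1·141481 = 1543321
s_16 = -3·1543321 + 1·-467280 = -5097243
s_17 = -3·-5097243 + 1·1543321 = 16835050
s_18 = -3·16835050 + 1·-5097243 = -55602393
s_19 = -3·-55602393 + 1·16835050 = 183642229
s_20 = -3·183642229 + 1·-55602393 = -606529080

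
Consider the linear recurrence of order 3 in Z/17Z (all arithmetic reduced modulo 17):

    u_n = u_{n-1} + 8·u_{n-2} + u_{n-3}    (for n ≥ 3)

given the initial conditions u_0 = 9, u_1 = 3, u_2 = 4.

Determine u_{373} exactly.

u_3 = 1·4 + 8·3 + 1·9 = 3
u_4 = 1·3 + 8·4 + 1·3 = 4
u_5 = 1·4 + 8·3 + 1·4 = 15
u_6 = 1·15 + 8·4 + 1·3 = 16
u_7 = 1·16 + 8·15 + 1·4 = 4
u_8 = 1·4 + 8·16 + 1·15 = 11
Continuing the recurrence:
  u_9 = 8;  u_10 = 15;  u_11 = 5;  u_12 = 14;  u_13 = 1;  u_14 = 16
  u_15 = 4;  u_16 = 14;  u_17 = 11;  u_18 = 8;  u_19 = 8;  u_20 = 15
  u_21 = 2;  u_22 = 11;  u_23 = 8;  u_24 = 13;  u_25 = 3;  u_26 = 13
  u_27 = 16;  u_28 = 4;  u_29 = 9;  u_30 = 6;  u_31 = 14;  u_32 = 3
  u_33 = 2;  u_34 = 6;  u_35 = 8;  u_36 = 7;  u_37 = 9;  u_38 = 5
  u_39 = 16;  u_40 = 14;  u_41 = 11;  u_42 = 3;  u_43 = 3;  u_44 = 4
  u_45 = 14;  u_46 = 15;  u_47 = 12;  u_48 = 10;  u_49 = 2;  u_50 = 9
  u_51 = 1;  u_52 = 7;  u_53 = 7;  u_54 = 13;  u_55 = 8;  u_56 = 0
  u_57 = 9;  u_58 = 0;  u_59 = 4;  u_60 = 13;  u_61 = 11;  u_62 = 0
  u_63 = 16;  u_64 = 10;  u_65 = 2;  u_66 = 13;  u_67 = 5;  u_68 = 9
  u_69 = 11;  u_70 = 3;  u_71 = 15;  u_72 = 16;  u_73 = 3;  u_74 = 10
  u_75 = 16;  u_76 = 14;  u_77 = 16;  u_78 = 8;  u_79 = 14;  u_80 = 9
  u_81 = 10;  u_82 = 11;  u_83 = 15;  u_84 = 11;  u_85 = 6;  u_86 = 7
  u_87 = 15;  u_88 = 9;  u_89 = 0;  u_90 = 2;  u_91 = 11;  u_92 = 10
  u_93 = 15;  u_94 = 4;  u_95 = 15;  u_96 = 11;  u_97 = 16;  u_98 = 0
  u_99 = 3;  u_100 = 2;  u_101 = 9;  u_102 = 11;  u_103 = 0;  u_104 = 12
  u_105 = 6;  u_106 = 0;  u_107 = 9;  u_108 = 15;  u_109 = 2;  u_110 = 12
  u_111 = 9;  u_112 = 5;  u_113 = 4;  u_114 = 2;  u_115 = 5;  u_116 = 8
  u_117 = 16;  u_118 = 0;  u_119 = 0;  u_120 = 16;  u_121 = 16;  u_122 = 8
  u_123 = 16;  u_124 = 11;  u_125 = 11;  u_126 = 13;  u_127 = 10;  u_128 = 6
  u_129 = 14;  u_130 = 4;  u_131 = 3;  u_132 = 15;  u_133 = 9;  u_134 = 13
  u_135 = 15;  u_136 = 9;  u_137 = 6;  u_138 = 8;  u_139 = 14;  u_140 = 16
  u_141 = 0;  u_142 = 6;  u_143 = 5;  u_144 = 2;  u_145 = 14;  u_146 = 1
  u_147 = 13;  u_148 = 1;  u_149 = 4;  u_150 = 8;  u_151 = 7;  u_152 = 7
  u_153 = 3;  u_154 = 15;  u_155 = 12;  u_156 = 16;  u_157 = 8;  u_158 = 12
  u_159 = 7;  u_160 = 9;  u_161 = 9;  u_162 = 3;  u_163 = 16;  u_164 = 15
  u_165 = 10;  u_166 = 10;  u_167 = 3;  u_168 = 8;  u_169 = 8;  u_170 = 7
  u_171 = 11;  u_172 = 7;  u_173 = 0;  u_174 = 16;  u_175 = 6;  u_176 = 15
  u_177 = 11;  u_178 = 1;  u_179 = 2;  u_180 = 4;  u_181 = 4;  u_182 = 4
  u_183 = 6;  u_184 = 8;  u_185 = 9;  u_186 = 11;  u_187 = 6;  u_188 = 1
  u_189 = 9;  u_190 = 6;  u_191 = 11;  u_192 = 0;  u_193 = 9;  u_194 = 3
  u_195 = 7;  u_196 = 6;  u_197 = 14;  u_198 = 1;  u_199 = 0;  u_200 = 5
  u_201 = 6;  u_202 = 12;  u_203 = 14;  u_204 = 14;  u_205 = 2;  u_206 = 9
  u_207 = 5;  u_208 = 11;  u_209 = 9;  u_210 = 0;  u_211 = 15;  u_212 = 7
  u_213 = 8;  u_214 = 11;  u_215 = 14;  u_216 = 8;  u_217 = 12;  u_218 = 5
  u_219 = 7;  u_220 = 8;  u_221 = 1;  u_222 = 4;  u_223 = 3;  u_224 = 2
  u_225 = 13;  u_226 = 15;  u_227 = 2;  u_228 = 16;  u_229 = 13;  u_230 = 7
  u_231 = 8;  u_232 = 9;  u_233 = 12;  u_234 = 7;  u_235 = 10;  u_236 = 10
  u_237 = 12;  u_238 = 0;  u_239 = 4;  u_240 = 16;  u_241 = 14;  u_242 = 10
  u_243 = 2;  u_244 = 11;  u_245 = 3;  u_246 = 8;  u_247 = 9;  u_248 = 8
  u_249 = 3;  u_250 = 8;  u_251 = 6;  u_252 = 5;  u_253 = 10;  u_254 = 5
  u_255 = 5;  u_256 = 4;  u_257 = 15;  u_258 = 1;  u_259 = 6;  u_260 = 12
  u_261 = 10;  u_262 = 10;  u_263 = 0;  u_264 = 5;  u_265 = 15;  u_266 = 4
  u_267 = 10;  u_268 = 6;  u_269 = 5;  u_270 = 12;  u_271 = 7;  u_272 = 6
  u_273 = 6;  u_274 = 10;  u_275 = 13;  u_276 = 14;  u_277 = 9;  u_278 = 15
  u_279 = 16;  u_280 = 9;  u_281 = 16;  u_282 = 2;  u_283 = 3;  u_284 = 1
  u_285 = 10;  u_286 = 4;  u_287 = 0;  u_288 = 8;  u_289 = 12;  u_290 = 8
  u_291 = 10;  u_292 = 1;  u_293 = 4;  u_294 = 5;  u_295 = 4;  u_296 = 14
  u_297 = 0;  u_298 = 14;  u_299 = 11;  u_300 = 4;  u_301 = 4;  u_302 = 13
  u_303 = 15;  u_304 = 4;  u_305 = 1;  u_306 = 14;  u_307 = 9;  u_308 = 3
  u_309 = 4;  u_310 = 3;  u_311 = 4;  u_312 = 15;  u_313 = 16;  u_314 = 4
  u_315 = 11;  u_316 = 8;  u_317 = 15;  u_318 = 5;  u_319 = 14;  u_320 = 1
  u_321 = 16;  u_322 = 4;  u_323 = 14;  u_324 = 11;  u_325 = 8;  u_326 = 8
  u_327 = 15;  u_328 = 2;  u_329 = 11;  u_330 = 8;  u_331 = 13;  u_332 = 3
  u_333 = 13;  u_334 = 16;  u_335 = 4;  u_336 = 9;  u_337 = 6;  u_338 = 14
  u_339 = 3;  u_340 = 2;  u_341 = 6;  u_342 = 8;  u_343 = 7;  u_344 = 9
  u_345 = 5;  u_346 = 16;  u_347 = 14;  u_348 = 11;  u_349 = 3;  u_350 = 3
  u_351 = 4;  u_352 = 14;  u_353 = 15;  u_354 = 12;  u_355 = 10;  u_356 = 2
  u_357 = 9;  u_358 = 1;  u_359 = 7;  u_360 = 7;  u_361 = 13;  u_362 = 8
  u_363 = 0;  u_364 = 9;  u_365 = 0;  u_366 = 4;  u_367 = 13;  u_368 = 11
  u_369 = 0;  u_370 = 16;  u_371 = 10
u_372 = 1·10 + 8·16 + 1·0 = 2
u_373 = 1·2 + 8·10 + 1·16 = 13

13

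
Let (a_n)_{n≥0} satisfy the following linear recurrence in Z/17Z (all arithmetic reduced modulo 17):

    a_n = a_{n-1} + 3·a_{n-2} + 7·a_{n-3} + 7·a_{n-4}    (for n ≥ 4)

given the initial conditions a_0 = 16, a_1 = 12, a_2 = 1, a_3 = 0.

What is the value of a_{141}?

a_4 = 1·0 + 3·1 + 7·12 + 7·16 = 12
a_5 = 1·12 + 3·0 + 7·1 + 7·12 = 1
a_6 = 1·1 + 3·12 + 7·0 + 7·1 = 10
a_7 = 1·10 + 3·1 + 7·12 + 7·0 = 12
a_8 = 1·12 + 3·10 + 7·1 + 7·12 = 14
a_9 = 1·14 + 3·12 + 7·10 + 7·1 = 8
Continuing the recurrence:
  a_10 = 0;  a_11 = 2;  a_12 = 3;  a_13 = 14;  a_14 = 3;  a_15 = 12
  a_16 = 4;  a_17 = 6;  a_18 = 4;  a_19 = 15;  a_20 = 12;  a_21 = 8
  a_22 = 7;  a_23 = 16;  a_24 = 7;  a_25 = 7;  a_26 = 2;  a_27 = 14
  a_28 = 16;  a_29 = 2;  a_30 = 9;  a_31 = 4;  a_32 = 4;  a_33 = 8
  a_34 = 9;  a_35 = 4;  a_36 = 13;  a_37 = 8;  a_38 = 2;  a_39 = 9
  a_40 = 9;  a_41 = 4;  a_42 = 6;  a_43 = 8;  a_44 = 15;  a_45 = 7
  a_46 = 14;  a_47 = 9;  a_48 = 1;  a_49 = 5;  a_50 = 16;  a_51 = 16
  a_52 = 4;  a_53 = 12;  a_54 = 10;  a_55 = 16;  a_56 = 5;  a_57 = 3
  a_58 = 13;  a_59 = 16;  a_60 = 9;  a_61 = 16;  a_62 = 8;  a_63 = 10
  a_64 = 5;  a_65 = 16;  a_66 = 4;  a_67 = 4;  a_68 = 10;  a_69 = 9
  a_70 = 10;  a_71 = 16;  a_72 = 9;  a_73 = 3;  a_74 = 8;  a_75 = 5
  a_76 = 11;  a_77 = 1;  a_78 = 6;  a_79 = 2;  a_80 = 2;  a_81 = 6
  a_82 = 0;  a_83 = 12;  a_84 = 0;  a_85 = 10;  a_86 = 9;  a_87 = 4
  a_88 = 16;  a_89 = 8;  a_90 = 11;  a_91 = 5;  a_92 = 2;  a_93 = 14
  a_94 = 13;  a_95 = 2;  a_96 = 0;  a_97 = 8;  a_98 = 11;  a_99 = 15
  a_100 = 2;  a_101 = 10;  a_102 = 11;  a_103 = 7;  a_104 = 5;  a_105 = 3
  a_106 = 8;  a_107 = 16;  a_108 = 11;  a_109 = 0;  a_110 = 14;  a_111 = 16
  a_112 = 16;  a_113 = 9;  a_114 = 12;  a_115 = 8;  a_116 = 15;  a_117 = 16
  a_118 = 14;  a_119 = 2;  a_120 = 6;  a_121 = 1;  a_122 = 12;  a_123 = 3
  a_124 = 3;  a_125 = 1;  a_126 = 13;  a_127 = 7;  a_128 = 6;  a_129 = 6
  a_130 = 11;  a_131 = 1;  a_132 = 16;  a_133 = 2;  a_134 = 15;  a_135 = 4
  a_136 = 5;  a_137 = 0;  a_138 = 12;  a_139 = 7
a_140 = 1·7 + 3·12 + 7·0 + 7·5 = 10
a_141 = 1·10 + 3·7 + 7·12 + 7·0 = 13

13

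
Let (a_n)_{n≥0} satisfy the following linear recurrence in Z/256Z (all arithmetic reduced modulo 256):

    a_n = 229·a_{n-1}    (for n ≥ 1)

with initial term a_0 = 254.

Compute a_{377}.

246

a_1 = 229·254 = 54
a_2 = 229·54 = 78
a_3 = 229·78 = 198
a_4 = 229·198 = 30
a_5 = 229·30 = 214
a_6 = 229·214 = 110
a_7 = 229·110 = 102
a_8 = 229·102 = 62
a_9 = 229·62 = 118
a_10 = 229·118 = 142
a_11 = 229·142 = 6
a_12 = 229·6 = 94
a_13 = 229·94 = 22
a_14 = 229·22 = 174
a_15 = 229·174 = 166
a_16 = 229·166 = 126
a_17 = 229·126 = 182
a_18 = 229·182 = 206
a_19 = 229·206 = 70
a_20 = 229·70 = 158
a_21 = 229·158 = 86
a_22 = 229·86 = 238
a_23 = 229·238 = 230
a_24 = 229·230 = 190
a_25 = 229·190 = 246
a_26 = 229·246 = 14
a_27 = 229·14 = 134
a_28 = 229·134 = 222
a_29 = 229·222 = 150
a_30 = 229·150 = 46
a_31 = 229·46 = 38
a_32 = 229·38 = 254
(a_32) = (254) = (a_0), so the sequence has period 32.
377 ≡ 25 (mod 32), hence a_377 = a_25 = 246.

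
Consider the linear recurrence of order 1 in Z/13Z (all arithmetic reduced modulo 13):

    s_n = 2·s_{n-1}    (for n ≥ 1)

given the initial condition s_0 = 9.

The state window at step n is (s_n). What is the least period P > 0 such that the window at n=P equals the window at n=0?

n=0: window = (9)
n=1: window = (5)
n=2: window = (10)
n=3: window = (7)
n=4: window = (1)
n=5: window = (2)
n=6: window = (4)
n=7: window = (8)
n=8: window = (3)
n=9: window = (6)
n=10: window = (12)
n=11: window = (11)
n=12: window = (9)
window at n=12 equals window at n=0 → period = 12

12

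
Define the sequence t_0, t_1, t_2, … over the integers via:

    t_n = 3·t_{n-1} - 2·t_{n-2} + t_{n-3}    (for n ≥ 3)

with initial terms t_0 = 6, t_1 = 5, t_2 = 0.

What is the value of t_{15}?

t_3 = 3·0 + -2·5 + 1·6 = -4
t_4 = 3·-4 + -2·0 + 1·5 = -7
t_5 = 3·-7 + -2·-4 + 1·0 = -13
t_6 = 3·-13 + -2·-7 + 1·-4 = -29
t_7 = 3·-29 + -2·-13 + 1·-7 = -68
t_8 = 3·-68 + -2·-29 + 1·-13 = -159
t_9 = 3·-159 + -2·-68 + 1·-29 = -370
t_10 = 3·-370 + -2·-159 + 1·-68 = -860
t_11 = 3·-860 + -2·-370 + 1·-159 = -1999
t_12 = 3·-1999 + -2·-860 + 1·-370 = -4647
t_13 = 3·-4647 + -2·-1999 + 1·-860 = -10803
t_14 = 3·-10803 + -2·-4647 + 1·-1999 = -25114
t_15 = 3·-25114 + -2·-10803 + 1·-4647 = -58383

-58383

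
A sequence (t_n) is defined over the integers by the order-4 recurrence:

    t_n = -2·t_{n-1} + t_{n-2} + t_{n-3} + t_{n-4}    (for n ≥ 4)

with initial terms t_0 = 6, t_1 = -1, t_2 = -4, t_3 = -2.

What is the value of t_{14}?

28838

t_4 = -2·-2 + 1·-4 + 1·-1 + 1·6 = 5
t_5 = -2·5 + 1·-2 + 1·-4 + 1·-1 = -17
t_6 = -2·-17 + 1·5 + 1·-2 + 1·-4 = 33
t_7 = -2·33 + 1·-17 + 1·5 + 1·-2 = -80
t_8 = -2·-80 + 1·33 + 1·-17 + 1·5 = 181
t_9 = -2·181 + 1·-80 + 1·33 + 1·-17 = -426
t_10 = -2·-426 + 1·181 + 1·-80 + 1·33 = 986
t_11 = -2·986 + 1·-426 + 1·181 + 1·-80 = -2297
t_12 = -2·-2297 + 1·986 + 1·-426 + 1·181 = 5335
t_13 = -2·5335 + 1·-2297 + 1·986 + 1·-426 = -12407
t_14 = -2·-12407 + 1·5335 + 1·-2297 + 1·986 = 28838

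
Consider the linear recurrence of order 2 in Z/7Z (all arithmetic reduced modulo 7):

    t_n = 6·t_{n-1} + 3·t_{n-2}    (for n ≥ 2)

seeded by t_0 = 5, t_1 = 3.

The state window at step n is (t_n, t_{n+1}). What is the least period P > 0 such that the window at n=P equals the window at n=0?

n=0: window = (5, 3)
n=1: window = (3, 5)
n=2: window = (5, 4)
n=3: window = (4, 4)
n=4: window = (4, 1)
n=5: window = (1, 4)
n=6: window = (4, 6)
n=7: window = (6, 6)
n=8: window = (6, 5)
n=9: window = (5, 6)
n=10: window = (6, 2)
n=11: window = (2, 2)
n=12: window = (2, 4)
n=13: window = (4, 2)
n=14: window = (2, 3)
n=15: window = (3, 3)
n=16: window = (3, 6)
n=17: window = (6, 3)
n=18: window = (3, 1)
n=19: window = (1, 1)
n=20: window = (1, 2)
n=21: window = (2, 1)
n=22: window = (1, 5)
n=23: window = (5, 5)
n=24: window = (5, 3)
window at n=24 equals window at n=0 → period = 24

24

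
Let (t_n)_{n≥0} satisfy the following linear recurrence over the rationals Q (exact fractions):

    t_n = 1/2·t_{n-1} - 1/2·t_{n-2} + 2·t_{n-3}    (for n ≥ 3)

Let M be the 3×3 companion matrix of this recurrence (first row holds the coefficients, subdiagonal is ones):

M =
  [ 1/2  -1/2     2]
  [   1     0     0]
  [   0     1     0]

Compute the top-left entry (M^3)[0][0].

(M^3)[0][0] is the top entry after applying M 3 times to the unit state (1, 0, 0). Equivalently it is h_{5} for the auxiliary sequence (h_n) obeying the same recurrence with h_2 = 1 and h_i = 0 for 0 ≤ i < 2:
h_3 = 1/2·1 + -1/2·0 + 2·0 = 1/2
h_4 = 1/2·1/2 + -1/2·1 + 2·0 = -1/4
h_5 = 1/2·-1/4 + -1/2·1/2 + 2·1 = 13/8

13/8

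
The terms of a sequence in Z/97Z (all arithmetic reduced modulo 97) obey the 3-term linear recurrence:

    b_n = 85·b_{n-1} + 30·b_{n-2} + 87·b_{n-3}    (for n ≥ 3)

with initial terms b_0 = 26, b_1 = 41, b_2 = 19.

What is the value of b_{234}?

b_3 = 85·19 + 30·41 + 87·26 = 63
b_4 = 85·63 + 30·19 + 87·41 = 83
b_5 = 85·83 + 30·63 + 87·19 = 25
b_6 = 85·25 + 30·83 + 87·63 = 8
b_7 = 85·8 + 30·25 + 87·83 = 18
b_8 = 85·18 + 30·8 + 87·25 = 65
Continuing the recurrence:
  b_9 = 68;  b_10 = 81;  b_11 = 30;  b_12 = 32;  b_13 = 94;  b_14 = 17
  b_15 = 65;  b_16 = 51;  b_17 = 4;  b_18 = 56;  b_19 = 5;  b_20 = 28
  b_21 = 30;  b_22 = 42;  b_23 = 19;  b_24 = 53;  b_25 = 96;  b_26 = 54
  b_27 = 53;  b_28 = 24;  b_29 = 83;  b_30 = 67;  b_31 = 88;  b_32 = 27
  b_33 = 94;  b_34 = 63;  b_35 = 48;  b_36 = 83;  b_37 = 8;  b_38 = 71
  b_39 = 13;  b_40 = 51;  b_41 = 38;  b_42 = 71;  b_43 = 69;  b_44 = 49
  b_45 = 93;  b_46 = 52;  b_47 = 27;  b_48 = 15;  b_49 = 13;  b_50 = 24
  b_51 = 49;  b_52 = 2;  b_53 = 42;  b_54 = 36;  b_55 = 32;  b_56 = 82
  b_57 = 4;  b_58 = 55;  b_59 = 95;  b_60 = 82;  b_61 = 55;  b_62 = 74
  b_63 = 39;  b_64 = 38;  b_65 = 71;  b_66 = 92;  b_67 = 64;  b_68 = 21
  b_69 = 69;  b_70 = 35;  b_71 = 82;  b_72 = 55;  b_73 = 92;  b_74 = 17
  b_75 = 66;  b_76 = 59;  b_77 = 35;  b_78 = 11;  b_79 = 37;  b_80 = 21
  b_81 = 69;  b_82 = 14;  b_83 = 43;  b_84 = 87;  b_85 = 9;  b_86 = 35
  b_87 = 47;  b_88 = 8;  b_89 = 91;  b_90 = 36;  b_91 = 84;  b_92 = 35
  b_93 = 91;  b_94 = 88;  b_95 = 63;  b_96 = 4;  b_97 = 89;  b_98 = 71
  b_99 = 32;  b_100 = 80;  b_101 = 66;  b_102 = 27;  b_103 = 80;  b_104 = 63
  b_105 = 16;  b_106 = 25;  b_107 = 35;  b_108 = 73;  b_109 = 21;  b_110 = 36
  b_111 = 50;  b_112 = 76;  b_113 = 34;  b_114 = 14;  b_115 = 92;  b_116 = 43
  b_117 = 67;  b_118 = 51;  b_119 = 95;  b_120 = 11;  b_121 = 74;  b_122 = 44
  b_123 = 30;  b_124 = 26;  b_125 = 51;  b_126 = 62;  b_127 = 41;  b_128 = 82
  b_129 = 14;  b_130 = 39;  b_131 = 5;  b_132 = 0;  b_133 = 51;  b_134 = 17
  b_135 = 65;  b_136 = 93;  b_137 = 82;  b_138 = 89;  b_139 = 74;  b_140 = 89
  b_141 = 68;  b_142 = 47;  b_143 = 4;  b_144 = 3;  b_145 = 2;  b_146 = 26
  b_147 = 9;  b_148 = 70;  b_149 = 43;  b_150 = 39;  b_151 = 25;  b_152 = 52
  b_153 = 27;  b_154 = 16;  b_155 = 1;  b_156 = 4;  b_157 = 16;  b_158 = 15
  b_159 = 66;  b_160 = 80;  b_161 = 94;  b_162 = 30;  b_163 = 11;  b_164 = 22
  b_165 = 57;  b_166 = 60;  b_167 = 91;  b_168 = 41;  b_169 = 86;  b_170 = 64
  b_171 = 44;  b_172 = 47;  b_173 = 19;  b_174 = 63;  b_175 = 23;  b_176 = 66
  b_177 = 44;  b_178 = 58;  b_179 = 61;  b_180 = 83;  b_181 = 60;  b_182 = 93
  b_183 = 48;  b_184 = 62;  b_185 = 57;  b_186 = 17;  b_187 = 13;  b_188 = 75
  b_189 = 96;  b_190 = 95;  b_191 = 20;  b_192 = 1;  b_193 = 26;  b_194 = 3
  b_195 = 55;  b_196 = 43;  b_197 = 37;  b_198 = 5;  b_199 = 38;  b_200 = 3
  b_201 = 84;  b_202 = 60;  b_203 = 24;  b_204 = 90;  b_205 = 10;  b_206 = 12
  b_207 = 32;  b_208 = 70;  b_209 = 0;  b_210 = 34;  b_211 = 56;  b_212 = 57
  b_213 = 74;  b_214 = 68;  b_215 = 58;  b_216 = 22;  b_217 = 20;  b_218 = 34
  b_219 = 69;  b_220 = 89;  b_221 = 80;  b_222 = 50;  b_223 = 37;  b_224 = 62
  b_225 = 60;  b_226 = 91;  b_227 = 88;  b_228 = 7;  b_229 = 94;  b_230 = 45
  b_231 = 76;  b_232 = 80
b_233 = 85·80 + 30·76 + 87·45 = 94
b_234 = 85·94 + 30·80 + 87·76 = 27

27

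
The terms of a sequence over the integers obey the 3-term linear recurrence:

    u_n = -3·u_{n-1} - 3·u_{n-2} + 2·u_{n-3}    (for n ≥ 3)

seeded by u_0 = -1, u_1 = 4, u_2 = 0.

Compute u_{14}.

u_3 = -3·0 + -3·4 + 2·-1 = -14
u_4 = -3·-14 + -3·0 + 2·4 = 50
u_5 = -3·50 + -3·-14 + 2·0 = -108
u_6 = -3·-108 + -3·50 + 2·-14 = 146
u_7 = -3·146 + -3·-108 + 2·50 = -14
u_8 = -3·-14 + -3·146 + 2·-108 = -612
u_9 = -3·-612 + -3·-14 + 2·146 = 2170
u_10 = -3·2170 + -3·-612 + 2·-14 = -4702
u_11 = -3·-4702 + -3·2170 + 2·-612 = 6372
u_12 = -3·6372 + -3·-4702 + 2·2170 = -670
u_13 = -3·-670 + -3·6372 + 2·-4702 = -26510
u_14 = -3·-26510 + -3·-670 + 2·6372 = 94284

94284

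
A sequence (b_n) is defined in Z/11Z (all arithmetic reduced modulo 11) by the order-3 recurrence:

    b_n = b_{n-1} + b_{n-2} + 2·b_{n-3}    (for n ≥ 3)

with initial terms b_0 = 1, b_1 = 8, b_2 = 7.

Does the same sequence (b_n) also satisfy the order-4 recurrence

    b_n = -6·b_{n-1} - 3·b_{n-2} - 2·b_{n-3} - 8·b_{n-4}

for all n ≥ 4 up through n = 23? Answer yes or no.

yes

Terms b_0..b_23: 1, 8, 7, 6, 7, 5, 2, 10, 0, 3, 1, 4, 0, 6, 3, 9, 2, 6, 4, 3, 8, 8, 0, 2
n=4: candidate gives 7, actual b_4 = 7 ✓
n=5: candidate gives 5, actual b_5 = 5 ✓
n=6: candidate gives 2, actual b_6 = 2 ✓
n=7: candidate gives 10, actual b_7 = 10 ✓
n=8: candidate gives 0, actual b_8 = 0 ✓
n=9: candidate gives 3, actual b_9 = 3 ✓
n=10: candidate gives 1, actual b_10 = 1 ✓
n=11: candidate gives 4, actual b_11 = 4 ✓
n=12: candidate gives 0, actual b_12 = 0 ✓
n=13: candidate gives 6, actual b_13 = 6 ✓
n=14: candidate gives 3, actual b_14 = 3 ✓
n=15: candidate gives 9, actual b_15 = 9 ✓
n=16: candidate gives 2, actual b_16 = 2 ✓
n=17: candidate gives 6, actual b_17 = 6 ✓
n=18: candidate gives 4, actual b_18 = 4 ✓
n=19: candidate gives 3, actual b_19 = 3 ✓
n=20: candidate gives 8, actual b_20 = 8 ✓
n=21: candidate gives 8, actual b_21 = 8 ✓
n=22: candidate gives 0, actual b_22 = 0 ✓
n=23: candidate gives 2, actual b_23 = 2 ✓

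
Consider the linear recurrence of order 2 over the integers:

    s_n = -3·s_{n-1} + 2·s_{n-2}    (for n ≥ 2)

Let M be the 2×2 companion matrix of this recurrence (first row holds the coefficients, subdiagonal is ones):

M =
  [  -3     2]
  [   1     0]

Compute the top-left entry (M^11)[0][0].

-1010295

(M^11)[0][0] is the top entry after applying M 11 times to the unit state (1, 0). Equivalently it is h_{12} for the auxiliary sequence (h_n) obeying the same recurrence with h_1 = 1 and h_i = 0 for 0 ≤ i < 1:
h_2 = -3·1 + 2·0 = -3
h_3 = -3·-3 + 2·1 = 11
h_4 = -3·11 + 2·-3 = -39
h_5 = -3·-39 + 2·11 = 139
h_6 = -3·139 + 2·-39 = -495
h_7 = -3·-495 + 2·139 = 1763
h_8 = -3·1763 + 2·-495 = -6279
h_9 = -3·-6279 + 2·1763 = 22363
h_10 = -3·22363 + 2·-6279 = -79647
h_11 = -3·-79647 + 2·22363 = 283667
h_12 = -3·283667 + 2·-79647 = -1010295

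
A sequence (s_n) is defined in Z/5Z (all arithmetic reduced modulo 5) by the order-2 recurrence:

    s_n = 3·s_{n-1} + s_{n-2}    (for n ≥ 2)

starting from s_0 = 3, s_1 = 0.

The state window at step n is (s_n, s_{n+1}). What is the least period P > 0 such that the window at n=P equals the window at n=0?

n=0: window = (3, 0)
n=1: window = (0, 3)
n=2: window = (3, 4)
n=3: window = (4, 0)
n=4: window = (0, 4)
n=5: window = (4, 2)
n=6: window = (2, 0)
n=7: window = (0, 2)
n=8: window = (2, 1)
n=9: window = (1, 0)
n=10: window = (0, 1)
n=11: window = (1, 3)
n=12: window = (3, 0)
window at n=12 equals window at n=0 → period = 12

12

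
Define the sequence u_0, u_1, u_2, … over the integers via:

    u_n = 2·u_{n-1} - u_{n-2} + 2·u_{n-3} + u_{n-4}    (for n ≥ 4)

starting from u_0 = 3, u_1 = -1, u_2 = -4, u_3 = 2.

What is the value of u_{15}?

9550

u_4 = 2·2 + -1·-4 + 2·-1 + 1·3 = 9
u_5 = 2·9 + -1·2 + 2·-4 + 1·-1 = 7
u_6 = 2·7 + -1·9 + 2·2 + 1·-4 = 5
u_7 = 2·5 + -1·7 + 2·9 + 1·2 = 23
u_8 = 2·23 + -1·5 + 2·7 + 1·9 = 64
u_9 = 2·64 + -1·23 + 2·5 + 1·7 = 122
u_10 = 2·122 + -1·64 + 2·23 + 1·5 = 231
u_11 = 2·231 + -1·122 + 2·64 + 1·23 = 491
u_12 = 2·491 + -1·231 + 2·122 + 1·64 = 1059
u_13 = 2·1059 + -1·491 + 2·231 + 1·122 = 2211
u_14 = 2·2211 + -1·1059 + 2·491 + 1·231 = 4576
u_15 = 2·4576 + -1·2211 + 2·1059 + 1·491 = 9550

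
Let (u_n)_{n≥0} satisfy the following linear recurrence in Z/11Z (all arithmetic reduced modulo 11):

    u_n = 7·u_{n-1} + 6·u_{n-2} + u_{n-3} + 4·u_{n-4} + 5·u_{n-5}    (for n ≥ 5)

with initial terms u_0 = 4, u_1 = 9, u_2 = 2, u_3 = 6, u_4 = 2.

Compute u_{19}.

2

u_5 = 7·2 + 6·6 + 1·2 + 4·9 + 5·4 = 9
u_6 = 7·9 + 6·2 + 1·6 + 4·2 + 5·9 = 2
u_7 = 7·2 + 6·9 + 1·2 + 4·6 + 5·2 = 5
u_8 = 7·5 + 6·2 + 1·9 + 4·2 + 5·6 = 6
u_9 = 7·6 + 6·5 + 1·2 + 4·9 + 5·2 = 10
u_10 = 7·10 + 6·6 + 1·5 + 4·2 + 5·9 = 10
u_11 = 7·10 + 6·10 + 1·6 + 4·5 + 5·2 = 1
u_12 = 7·1 + 6·10 + 1·10 + 4·6 + 5·5 = 5
u_13 = 7·5 + 6·1 + 1·10 + 4·10 + 5·6 = 0
u_14 = 7·0 + 6·5 + 1·1 + 4·10 + 5·10 = 0
u_15 = 7·0 + 6·0 + 1·5 + 4·1 + 5·10 = 4
u_16 = 7·4 + 6·0 + 1·0 + 4·5 + 5·1 = 9
u_17 = 7·9 + 6·4 + 1·0 + 4·0 + 5·5 = 2
u_18 = 7·2 + 6·9 + 1·4 + 4·0 + 5·0 = 6
u_19 = 7·6 + 6·2 + 1·9 + 4·4 + 5·0 = 2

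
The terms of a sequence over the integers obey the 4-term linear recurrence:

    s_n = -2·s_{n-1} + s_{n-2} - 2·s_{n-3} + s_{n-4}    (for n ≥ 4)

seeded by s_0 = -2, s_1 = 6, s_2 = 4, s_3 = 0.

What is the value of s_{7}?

s_4 = -2·0 + 1·4 + -2·6 + 1·-2 = -10
s_5 = -2·-10 + 1·0 + -2·4 + 1·6 = 18
s_6 = -2·18 + 1·-10 + -2·0 + 1·4 = -42
s_7 = -2·-42 + 1·18 + -2·-10 + 1·0 = 122

122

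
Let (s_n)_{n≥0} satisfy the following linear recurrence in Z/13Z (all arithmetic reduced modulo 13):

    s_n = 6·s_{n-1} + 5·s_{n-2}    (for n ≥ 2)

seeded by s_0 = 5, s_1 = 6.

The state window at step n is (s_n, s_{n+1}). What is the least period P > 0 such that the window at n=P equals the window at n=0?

n=0: window = (5, 6)
n=1: window = (6, 9)
n=2: window = (9, 6)
n=3: window = (6, 3)
n=4: window = (3, 9)
n=5: window = (9, 4)
n=6: window = (4, 4)
n=7: window = (4, 5)
n=8: window = (5, 11)
n=9: window = (11, 0)
n=10: window = (0, 3)
n=11: window = (3, 5)
n=12: window = (5, 6)
window at n=12 equals window at n=0 → period = 12

12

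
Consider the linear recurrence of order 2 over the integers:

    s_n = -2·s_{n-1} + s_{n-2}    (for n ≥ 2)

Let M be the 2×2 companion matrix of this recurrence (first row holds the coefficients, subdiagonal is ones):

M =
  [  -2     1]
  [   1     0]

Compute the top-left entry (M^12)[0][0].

(M^12)[0][0] is the top entry after applying M 12 times to the unit state (1, 0). Equivalently it is h_{13} for the auxiliary sequence (h_n) obeying the same recurrence with h_1 = 1 and h_i = 0 for 0 ≤ i < 1:
h_2 = -2·1 + 1·0 = -2
h_3 = -2·-2 + 1·1 = 5
h_4 = -2·5 + 1·-2 = -12
h_5 = -2·-12 + 1·5 = 29
h_6 = -2·29 + 1·-12 = -70
h_7 = -2·-70 + 1·29 = 169
h_8 = -2·169 + 1·-70 = -408
h_9 = -2·-408 + 1·169 = 985
h_10 = -2·985 + 1·-408 = -2378
h_11 = -2·-2378 + 1·985 = 5741
h_12 = -2·5741 + 1·-2378 = -13860
h_13 = -2·-13860 + 1·5741 = 33461

33461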